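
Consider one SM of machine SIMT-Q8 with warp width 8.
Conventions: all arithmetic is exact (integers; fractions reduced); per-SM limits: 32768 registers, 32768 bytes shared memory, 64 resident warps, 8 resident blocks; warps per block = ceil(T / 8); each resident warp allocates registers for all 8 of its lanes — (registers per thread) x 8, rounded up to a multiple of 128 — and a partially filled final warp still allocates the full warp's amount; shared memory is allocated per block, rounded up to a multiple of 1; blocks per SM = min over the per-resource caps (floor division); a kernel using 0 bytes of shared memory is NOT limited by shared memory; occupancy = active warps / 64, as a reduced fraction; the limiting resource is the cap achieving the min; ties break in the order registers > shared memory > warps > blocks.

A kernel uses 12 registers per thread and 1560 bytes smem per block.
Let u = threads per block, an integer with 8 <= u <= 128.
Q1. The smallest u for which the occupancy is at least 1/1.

Answer: u = 57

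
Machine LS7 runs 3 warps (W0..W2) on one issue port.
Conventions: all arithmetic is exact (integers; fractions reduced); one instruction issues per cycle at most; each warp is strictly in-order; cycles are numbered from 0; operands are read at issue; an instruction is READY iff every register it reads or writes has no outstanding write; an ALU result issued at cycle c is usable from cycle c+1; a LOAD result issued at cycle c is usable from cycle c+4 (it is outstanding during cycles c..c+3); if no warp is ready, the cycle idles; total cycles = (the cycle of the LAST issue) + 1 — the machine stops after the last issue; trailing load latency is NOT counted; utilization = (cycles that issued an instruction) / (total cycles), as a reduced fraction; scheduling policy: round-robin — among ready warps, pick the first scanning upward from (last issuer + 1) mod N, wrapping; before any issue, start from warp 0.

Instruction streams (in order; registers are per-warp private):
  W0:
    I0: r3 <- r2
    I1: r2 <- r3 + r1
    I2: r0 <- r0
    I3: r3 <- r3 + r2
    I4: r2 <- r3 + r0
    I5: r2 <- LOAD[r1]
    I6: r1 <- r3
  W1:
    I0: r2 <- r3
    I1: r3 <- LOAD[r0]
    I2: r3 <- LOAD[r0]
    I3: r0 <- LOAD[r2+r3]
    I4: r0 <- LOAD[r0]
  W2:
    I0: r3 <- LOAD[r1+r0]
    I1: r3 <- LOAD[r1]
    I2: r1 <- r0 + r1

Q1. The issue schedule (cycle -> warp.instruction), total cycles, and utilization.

cycle 0: W0.I0
cycle 1: W1.I0
cycle 2: W2.I0
cycle 3: W0.I1
cycle 4: W1.I1
cycle 5: W0.I2
cycle 6: W2.I1
cycle 7: W0.I3
cycle 8: W1.I2
cycle 9: W2.I2
cycle 10: W0.I4
cycle 11: W0.I5
cycle 12: W1.I3
cycle 13: W0.I6
cycle 14: idle
cycle 15: idle
cycle 16: W1.I4

Answer: 17 cycles, utilization 15/17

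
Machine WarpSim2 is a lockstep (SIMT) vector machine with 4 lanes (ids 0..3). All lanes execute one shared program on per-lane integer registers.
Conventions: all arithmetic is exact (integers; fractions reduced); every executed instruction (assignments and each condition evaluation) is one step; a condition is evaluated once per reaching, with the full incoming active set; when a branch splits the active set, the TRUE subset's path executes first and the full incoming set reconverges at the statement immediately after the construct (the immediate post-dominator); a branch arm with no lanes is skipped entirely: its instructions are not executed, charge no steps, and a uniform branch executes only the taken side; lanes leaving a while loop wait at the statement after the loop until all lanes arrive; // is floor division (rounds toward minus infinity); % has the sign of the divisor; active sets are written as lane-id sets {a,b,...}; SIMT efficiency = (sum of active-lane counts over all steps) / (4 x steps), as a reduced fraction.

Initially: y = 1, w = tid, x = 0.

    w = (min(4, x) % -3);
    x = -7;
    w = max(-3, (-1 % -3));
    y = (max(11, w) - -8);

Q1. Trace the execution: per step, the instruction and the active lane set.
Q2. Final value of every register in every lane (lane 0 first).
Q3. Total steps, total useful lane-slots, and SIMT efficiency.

step 0: w <- (min(4, x) % -3)        {0,1,2,3}
step 1: x <- -7                      {0,1,2,3}
step 2: w <- max(-3, (-1 % -3))      {0,1,2,3}
step 3: y <- (max(11, w) - -8)       {0,1,2,3}

Answer: 4 steps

y: 19,19,19,19
w: -1,-1,-1,-1
x: -7,-7,-7,-7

steps = 4; useful = 16; efficiency = 16/16 = 1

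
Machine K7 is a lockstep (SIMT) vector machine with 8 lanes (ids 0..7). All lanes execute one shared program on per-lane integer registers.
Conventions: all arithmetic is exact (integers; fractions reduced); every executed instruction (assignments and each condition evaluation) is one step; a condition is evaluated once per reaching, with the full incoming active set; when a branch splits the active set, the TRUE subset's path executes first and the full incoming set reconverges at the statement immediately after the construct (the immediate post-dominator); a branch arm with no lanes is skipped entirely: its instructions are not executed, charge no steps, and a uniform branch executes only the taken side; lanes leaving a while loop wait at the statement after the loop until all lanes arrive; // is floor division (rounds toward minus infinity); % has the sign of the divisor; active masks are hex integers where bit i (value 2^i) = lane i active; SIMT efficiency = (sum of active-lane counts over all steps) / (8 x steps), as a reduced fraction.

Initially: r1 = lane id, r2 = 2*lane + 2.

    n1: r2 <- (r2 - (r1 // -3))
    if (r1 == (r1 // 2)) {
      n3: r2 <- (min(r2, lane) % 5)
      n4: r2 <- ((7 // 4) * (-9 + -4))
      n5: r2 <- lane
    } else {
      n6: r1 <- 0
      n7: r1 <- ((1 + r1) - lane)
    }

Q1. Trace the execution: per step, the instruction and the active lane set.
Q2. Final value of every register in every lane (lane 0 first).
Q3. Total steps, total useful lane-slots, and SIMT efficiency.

step 0: r2 <- (r2 - (r1 // -3))      0xff
step 1: eval (r1 == (r1 // 2))       0xff
step 2: r2 <- (min(r2, lane) % 5)    0x01
step 3: r2 <- ((7 // 4) * (-9 + -4)) 0x01
step 4: r2 <- lane                   0x01
step 5: r1 <- 0                      0xfe
step 6: r1 <- ((1 + r1) - lane)      0xfe

Answer: 7 steps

r1: 0,0,-1,-2,-3,-4,-5,-6
r2: 0,5,7,9,12,14,16,19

steps = 7; useful = 33; efficiency = 33/56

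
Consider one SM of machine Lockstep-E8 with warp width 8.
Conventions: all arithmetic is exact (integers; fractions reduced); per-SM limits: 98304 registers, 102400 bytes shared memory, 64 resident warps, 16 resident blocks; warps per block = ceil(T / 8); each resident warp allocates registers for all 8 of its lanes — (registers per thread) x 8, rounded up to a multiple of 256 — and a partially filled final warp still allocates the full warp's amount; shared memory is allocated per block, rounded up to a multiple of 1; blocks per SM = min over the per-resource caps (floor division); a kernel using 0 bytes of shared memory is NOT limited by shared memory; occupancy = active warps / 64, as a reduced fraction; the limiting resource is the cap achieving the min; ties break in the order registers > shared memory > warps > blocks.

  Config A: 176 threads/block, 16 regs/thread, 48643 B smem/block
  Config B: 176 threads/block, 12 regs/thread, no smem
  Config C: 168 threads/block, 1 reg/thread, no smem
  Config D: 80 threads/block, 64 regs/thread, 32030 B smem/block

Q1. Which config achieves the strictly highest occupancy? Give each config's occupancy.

occupancies: A 11/16, B 11/16, C 63/64, D 15/32

Answer: C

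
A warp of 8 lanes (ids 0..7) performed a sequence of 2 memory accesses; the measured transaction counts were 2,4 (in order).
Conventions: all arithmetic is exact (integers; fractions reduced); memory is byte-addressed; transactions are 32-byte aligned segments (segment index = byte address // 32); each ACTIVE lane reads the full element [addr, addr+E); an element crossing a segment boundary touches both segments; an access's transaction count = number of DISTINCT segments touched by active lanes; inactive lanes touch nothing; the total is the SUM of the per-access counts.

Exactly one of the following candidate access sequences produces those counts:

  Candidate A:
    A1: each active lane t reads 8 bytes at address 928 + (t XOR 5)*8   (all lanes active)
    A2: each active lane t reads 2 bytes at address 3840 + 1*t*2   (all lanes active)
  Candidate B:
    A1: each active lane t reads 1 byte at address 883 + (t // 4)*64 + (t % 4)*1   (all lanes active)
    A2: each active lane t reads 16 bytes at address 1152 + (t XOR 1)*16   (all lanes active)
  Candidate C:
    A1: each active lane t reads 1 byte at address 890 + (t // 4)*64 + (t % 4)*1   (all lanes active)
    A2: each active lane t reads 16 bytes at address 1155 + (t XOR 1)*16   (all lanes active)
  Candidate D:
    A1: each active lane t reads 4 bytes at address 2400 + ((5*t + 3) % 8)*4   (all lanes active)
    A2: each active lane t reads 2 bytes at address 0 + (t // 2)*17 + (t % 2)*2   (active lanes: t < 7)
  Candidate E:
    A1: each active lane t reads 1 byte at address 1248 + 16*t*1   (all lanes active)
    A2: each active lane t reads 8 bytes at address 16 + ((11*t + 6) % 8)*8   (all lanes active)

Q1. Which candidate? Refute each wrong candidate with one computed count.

A: A2 gives 1 transaction, not 4
C: A2 gives 5 transactions, not 4
D: A1 gives 1 transaction, not 2
E: A1 gives 4 transactions, not 2
B: all counts match (2,4)

Answer: B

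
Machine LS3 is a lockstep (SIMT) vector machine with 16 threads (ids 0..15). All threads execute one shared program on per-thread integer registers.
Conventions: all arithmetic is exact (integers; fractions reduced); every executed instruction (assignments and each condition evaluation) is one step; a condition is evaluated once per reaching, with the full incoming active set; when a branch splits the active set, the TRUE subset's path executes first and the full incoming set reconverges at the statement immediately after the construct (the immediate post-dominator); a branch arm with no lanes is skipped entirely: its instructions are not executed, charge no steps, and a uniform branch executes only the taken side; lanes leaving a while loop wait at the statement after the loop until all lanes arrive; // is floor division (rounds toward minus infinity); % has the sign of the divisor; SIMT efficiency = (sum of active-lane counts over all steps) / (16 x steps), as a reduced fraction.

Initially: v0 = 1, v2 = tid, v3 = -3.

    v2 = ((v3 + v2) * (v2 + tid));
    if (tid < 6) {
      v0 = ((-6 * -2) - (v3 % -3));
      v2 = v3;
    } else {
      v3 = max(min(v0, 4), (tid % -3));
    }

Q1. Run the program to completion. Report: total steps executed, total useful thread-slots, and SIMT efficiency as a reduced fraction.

Answer: 5 steps, 54 useful, 27/40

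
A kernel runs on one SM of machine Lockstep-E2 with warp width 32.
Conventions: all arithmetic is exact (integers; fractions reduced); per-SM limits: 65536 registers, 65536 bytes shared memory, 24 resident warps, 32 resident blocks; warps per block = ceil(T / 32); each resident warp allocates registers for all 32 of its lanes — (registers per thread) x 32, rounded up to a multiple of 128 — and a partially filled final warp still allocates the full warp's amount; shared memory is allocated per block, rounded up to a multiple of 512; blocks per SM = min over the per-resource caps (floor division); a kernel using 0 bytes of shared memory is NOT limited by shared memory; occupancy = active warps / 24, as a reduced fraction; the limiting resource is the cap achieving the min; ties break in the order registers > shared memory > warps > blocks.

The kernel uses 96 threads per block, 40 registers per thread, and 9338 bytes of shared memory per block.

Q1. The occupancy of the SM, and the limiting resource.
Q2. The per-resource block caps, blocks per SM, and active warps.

Answer: occupancy 3/4, limited by shared memory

registers: 17 blocks
shared memory: 6 blocks
warps: 8 blocks
blocks: 32 blocks

Answer: 6 blocks, 18 active warps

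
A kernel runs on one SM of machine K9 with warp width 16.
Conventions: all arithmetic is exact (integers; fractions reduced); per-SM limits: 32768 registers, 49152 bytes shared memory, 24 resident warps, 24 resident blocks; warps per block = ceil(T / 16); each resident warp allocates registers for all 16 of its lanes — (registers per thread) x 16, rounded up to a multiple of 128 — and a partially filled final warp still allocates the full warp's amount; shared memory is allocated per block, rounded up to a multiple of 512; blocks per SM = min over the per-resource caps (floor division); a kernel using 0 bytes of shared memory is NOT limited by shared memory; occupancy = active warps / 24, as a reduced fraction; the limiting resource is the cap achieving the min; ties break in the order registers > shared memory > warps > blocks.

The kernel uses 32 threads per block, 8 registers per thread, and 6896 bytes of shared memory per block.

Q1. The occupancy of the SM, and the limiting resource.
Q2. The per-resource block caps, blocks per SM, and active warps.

Answer: occupancy 1/2, limited by shared memory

registers: 128 blocks
shared memory: 6 blocks
warps: 12 blocks
blocks: 24 blocks

Answer: 6 blocks, 12 active warps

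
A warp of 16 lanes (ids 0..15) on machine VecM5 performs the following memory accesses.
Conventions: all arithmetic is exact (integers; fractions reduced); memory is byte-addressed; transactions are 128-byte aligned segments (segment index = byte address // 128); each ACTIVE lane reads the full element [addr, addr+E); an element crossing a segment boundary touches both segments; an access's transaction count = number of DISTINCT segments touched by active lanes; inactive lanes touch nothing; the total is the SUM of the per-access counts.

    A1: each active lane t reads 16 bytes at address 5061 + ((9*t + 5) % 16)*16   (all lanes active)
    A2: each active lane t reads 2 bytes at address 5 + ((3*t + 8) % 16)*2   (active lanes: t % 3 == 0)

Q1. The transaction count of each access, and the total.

A1: 3 transactions
A2: 1 transaction

Answer: 3,1; total 4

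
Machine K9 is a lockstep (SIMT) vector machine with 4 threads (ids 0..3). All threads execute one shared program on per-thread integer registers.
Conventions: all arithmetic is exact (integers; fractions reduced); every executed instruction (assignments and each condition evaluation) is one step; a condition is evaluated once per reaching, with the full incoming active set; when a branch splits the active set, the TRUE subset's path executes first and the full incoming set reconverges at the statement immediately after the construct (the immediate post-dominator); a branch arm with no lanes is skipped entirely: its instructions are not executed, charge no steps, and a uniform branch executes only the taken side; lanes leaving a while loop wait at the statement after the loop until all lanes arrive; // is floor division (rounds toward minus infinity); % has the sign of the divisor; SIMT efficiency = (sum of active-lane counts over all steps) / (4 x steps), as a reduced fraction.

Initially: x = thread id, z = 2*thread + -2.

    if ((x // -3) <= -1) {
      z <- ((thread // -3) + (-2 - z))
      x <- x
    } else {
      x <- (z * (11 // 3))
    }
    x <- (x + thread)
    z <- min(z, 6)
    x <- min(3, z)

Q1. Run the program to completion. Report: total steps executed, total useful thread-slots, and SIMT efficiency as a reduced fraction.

Answer: 7 steps, 23 useful, 23/28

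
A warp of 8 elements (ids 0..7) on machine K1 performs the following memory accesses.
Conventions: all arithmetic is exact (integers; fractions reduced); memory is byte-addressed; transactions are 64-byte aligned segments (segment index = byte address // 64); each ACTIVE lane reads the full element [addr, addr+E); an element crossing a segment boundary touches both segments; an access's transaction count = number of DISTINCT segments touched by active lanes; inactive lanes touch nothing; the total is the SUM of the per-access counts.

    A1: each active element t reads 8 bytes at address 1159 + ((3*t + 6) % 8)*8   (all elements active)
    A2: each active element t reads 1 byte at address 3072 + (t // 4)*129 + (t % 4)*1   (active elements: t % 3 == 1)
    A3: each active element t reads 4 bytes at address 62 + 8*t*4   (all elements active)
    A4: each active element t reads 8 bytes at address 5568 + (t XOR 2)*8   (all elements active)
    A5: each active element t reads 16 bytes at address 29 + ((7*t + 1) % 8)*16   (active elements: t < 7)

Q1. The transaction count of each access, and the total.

A1: 2 transactions
A2: 2 transactions
A3: 5 transactions
A4: 1 transaction
A5: 3 transactions

Answer: 2,2,5,1,3; total 13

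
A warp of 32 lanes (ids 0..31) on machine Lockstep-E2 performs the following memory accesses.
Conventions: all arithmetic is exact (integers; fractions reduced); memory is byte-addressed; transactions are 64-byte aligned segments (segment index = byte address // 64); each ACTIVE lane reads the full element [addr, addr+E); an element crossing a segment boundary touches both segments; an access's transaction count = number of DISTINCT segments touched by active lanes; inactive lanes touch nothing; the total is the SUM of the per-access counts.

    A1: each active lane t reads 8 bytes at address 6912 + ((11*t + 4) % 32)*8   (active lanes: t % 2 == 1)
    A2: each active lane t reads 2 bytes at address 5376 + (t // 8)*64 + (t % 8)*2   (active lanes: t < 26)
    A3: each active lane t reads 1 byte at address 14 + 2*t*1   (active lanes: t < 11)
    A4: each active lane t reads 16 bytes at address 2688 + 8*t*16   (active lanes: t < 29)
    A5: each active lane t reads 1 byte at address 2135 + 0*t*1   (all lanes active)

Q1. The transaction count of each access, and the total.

A1: 4 transactions
A2: 4 transactions
A3: 1 transaction
A4: 29 transactions
A5: 1 transaction

Answer: 4,4,1,29,1; total 39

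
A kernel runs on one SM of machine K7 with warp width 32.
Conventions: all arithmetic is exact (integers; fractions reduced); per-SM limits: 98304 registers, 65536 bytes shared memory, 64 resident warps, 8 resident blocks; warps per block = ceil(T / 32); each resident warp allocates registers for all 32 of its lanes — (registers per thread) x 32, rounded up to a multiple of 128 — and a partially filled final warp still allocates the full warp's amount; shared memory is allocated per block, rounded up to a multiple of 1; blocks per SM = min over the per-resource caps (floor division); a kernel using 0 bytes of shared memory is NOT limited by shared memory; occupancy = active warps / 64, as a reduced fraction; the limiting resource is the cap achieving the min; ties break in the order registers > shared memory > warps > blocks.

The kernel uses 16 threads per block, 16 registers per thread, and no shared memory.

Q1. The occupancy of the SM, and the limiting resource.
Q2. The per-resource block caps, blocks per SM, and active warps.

Answer: occupancy 1/8, limited by blocks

registers: 192 blocks
shared memory: no limit (kernel uses none)
warps: 64 blocks
blocks: 8 blocks

Answer: 8 blocks, 8 active warps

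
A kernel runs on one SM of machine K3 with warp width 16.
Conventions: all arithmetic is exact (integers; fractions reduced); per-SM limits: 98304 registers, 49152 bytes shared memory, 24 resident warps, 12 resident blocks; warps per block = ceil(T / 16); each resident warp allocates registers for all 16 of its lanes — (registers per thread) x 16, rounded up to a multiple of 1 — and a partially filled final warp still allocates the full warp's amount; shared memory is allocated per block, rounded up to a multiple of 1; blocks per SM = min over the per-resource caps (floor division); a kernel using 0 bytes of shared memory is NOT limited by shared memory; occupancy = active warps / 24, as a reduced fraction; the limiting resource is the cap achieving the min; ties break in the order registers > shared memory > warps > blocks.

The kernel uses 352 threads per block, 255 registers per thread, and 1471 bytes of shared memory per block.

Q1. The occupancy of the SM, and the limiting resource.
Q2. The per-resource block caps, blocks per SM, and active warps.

Answer: occupancy 11/12, limited by registers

registers: 1 block
shared memory: 33 blocks
warps: 1 block
blocks: 12 blocks

Answer: 1 block, 22 active warps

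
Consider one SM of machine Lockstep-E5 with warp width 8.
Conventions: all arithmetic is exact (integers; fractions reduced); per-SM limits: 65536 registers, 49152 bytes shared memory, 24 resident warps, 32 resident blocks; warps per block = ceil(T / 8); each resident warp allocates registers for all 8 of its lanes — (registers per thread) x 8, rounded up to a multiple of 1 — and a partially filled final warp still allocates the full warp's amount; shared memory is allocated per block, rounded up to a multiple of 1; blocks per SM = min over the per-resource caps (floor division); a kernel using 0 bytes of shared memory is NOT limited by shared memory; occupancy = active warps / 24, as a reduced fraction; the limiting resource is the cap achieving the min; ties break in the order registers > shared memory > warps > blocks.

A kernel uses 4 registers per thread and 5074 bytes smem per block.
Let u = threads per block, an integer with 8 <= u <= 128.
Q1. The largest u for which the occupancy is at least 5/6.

Answer: u = 96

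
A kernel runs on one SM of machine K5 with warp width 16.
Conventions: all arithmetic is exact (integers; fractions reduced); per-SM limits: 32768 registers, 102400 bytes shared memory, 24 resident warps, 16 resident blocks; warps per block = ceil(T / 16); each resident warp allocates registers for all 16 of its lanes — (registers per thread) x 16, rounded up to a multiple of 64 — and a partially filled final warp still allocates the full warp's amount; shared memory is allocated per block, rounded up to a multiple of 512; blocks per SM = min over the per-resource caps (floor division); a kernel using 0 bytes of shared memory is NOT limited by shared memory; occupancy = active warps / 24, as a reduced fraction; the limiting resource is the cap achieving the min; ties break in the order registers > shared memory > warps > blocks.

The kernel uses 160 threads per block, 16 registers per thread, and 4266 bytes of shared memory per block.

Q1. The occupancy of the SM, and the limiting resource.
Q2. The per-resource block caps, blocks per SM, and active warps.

Answer: occupancy 5/6, limited by warps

registers: 12 blocks
shared memory: 22 blocks
warps: 2 blocks
blocks: 16 blocks

Answer: 2 blocks, 20 active warps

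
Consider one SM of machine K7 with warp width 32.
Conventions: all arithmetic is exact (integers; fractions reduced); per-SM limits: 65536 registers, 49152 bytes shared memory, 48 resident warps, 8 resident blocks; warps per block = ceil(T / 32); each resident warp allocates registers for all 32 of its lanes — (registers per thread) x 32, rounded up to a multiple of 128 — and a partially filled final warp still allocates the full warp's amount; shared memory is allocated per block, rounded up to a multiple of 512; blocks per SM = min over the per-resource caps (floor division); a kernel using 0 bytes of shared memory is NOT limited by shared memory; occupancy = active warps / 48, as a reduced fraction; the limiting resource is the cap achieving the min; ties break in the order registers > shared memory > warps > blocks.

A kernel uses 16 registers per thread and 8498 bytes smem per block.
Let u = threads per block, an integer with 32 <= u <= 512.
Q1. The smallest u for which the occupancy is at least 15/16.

Answer: u = 257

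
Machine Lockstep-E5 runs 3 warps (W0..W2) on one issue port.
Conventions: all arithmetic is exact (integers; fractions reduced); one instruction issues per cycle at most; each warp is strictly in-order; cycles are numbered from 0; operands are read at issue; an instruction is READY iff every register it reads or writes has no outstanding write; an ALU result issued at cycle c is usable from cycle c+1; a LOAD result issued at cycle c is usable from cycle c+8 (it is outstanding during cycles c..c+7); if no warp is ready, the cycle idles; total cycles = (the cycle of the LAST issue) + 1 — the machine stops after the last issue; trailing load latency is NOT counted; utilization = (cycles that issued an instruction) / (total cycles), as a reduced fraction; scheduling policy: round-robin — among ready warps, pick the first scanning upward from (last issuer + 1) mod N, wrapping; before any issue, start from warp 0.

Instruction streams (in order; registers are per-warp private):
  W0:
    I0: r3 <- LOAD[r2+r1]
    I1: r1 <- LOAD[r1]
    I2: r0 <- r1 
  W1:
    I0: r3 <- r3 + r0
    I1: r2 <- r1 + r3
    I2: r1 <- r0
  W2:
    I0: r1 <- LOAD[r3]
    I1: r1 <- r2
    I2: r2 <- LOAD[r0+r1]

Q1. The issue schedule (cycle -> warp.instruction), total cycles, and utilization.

cycle 0: W0.I0
cycle 1: W1.I0
cycle 2: W2.I0
cycle 3: W0.I1
cycle 4: W1.I1
cycle 5: W1.I2
cycle 6: idle
cycle 7: idle
cycle 8: idle
cycle 9: idle
cycle 10: W2.I1
cycle 11: W0.I2
cycle 12: W2.I2

Answer: 13 cycles, utilization 9/13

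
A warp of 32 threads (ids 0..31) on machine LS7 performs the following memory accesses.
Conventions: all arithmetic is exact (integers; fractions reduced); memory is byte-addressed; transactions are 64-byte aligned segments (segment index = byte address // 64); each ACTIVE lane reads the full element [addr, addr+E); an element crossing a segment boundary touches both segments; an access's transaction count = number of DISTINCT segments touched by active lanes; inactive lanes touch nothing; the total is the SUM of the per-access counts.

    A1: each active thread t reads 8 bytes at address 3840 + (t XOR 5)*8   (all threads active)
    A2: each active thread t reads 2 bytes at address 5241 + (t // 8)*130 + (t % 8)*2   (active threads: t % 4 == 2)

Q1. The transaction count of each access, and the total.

A1: 4 transactions
A2: 6 transactions

Answer: 4,6; total 10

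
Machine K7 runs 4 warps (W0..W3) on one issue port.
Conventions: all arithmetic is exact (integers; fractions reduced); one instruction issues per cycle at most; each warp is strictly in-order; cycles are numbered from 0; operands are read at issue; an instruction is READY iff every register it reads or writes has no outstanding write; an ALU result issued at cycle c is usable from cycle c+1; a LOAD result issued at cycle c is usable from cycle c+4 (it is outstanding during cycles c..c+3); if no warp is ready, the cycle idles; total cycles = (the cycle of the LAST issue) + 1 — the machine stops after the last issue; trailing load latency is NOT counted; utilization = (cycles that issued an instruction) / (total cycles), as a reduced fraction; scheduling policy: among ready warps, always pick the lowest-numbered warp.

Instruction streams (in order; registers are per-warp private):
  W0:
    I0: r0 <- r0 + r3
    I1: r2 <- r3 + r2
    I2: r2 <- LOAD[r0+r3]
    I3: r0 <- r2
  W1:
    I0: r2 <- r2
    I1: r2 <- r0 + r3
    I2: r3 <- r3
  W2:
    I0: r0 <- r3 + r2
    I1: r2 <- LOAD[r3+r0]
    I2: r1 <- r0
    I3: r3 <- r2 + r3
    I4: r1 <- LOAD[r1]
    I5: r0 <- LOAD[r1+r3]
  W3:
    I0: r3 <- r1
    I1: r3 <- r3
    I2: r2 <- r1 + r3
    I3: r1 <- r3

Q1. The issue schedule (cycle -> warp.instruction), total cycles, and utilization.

cycle 0: W0.I0
cycle 1: W0.I1
cycle 2: W0.I2
cycle 3: W1.I0
cycle 4: W1.I1
cycle 5: W1.I2
cycle 6: W0.I3
cycle 7: W2.I0
cycle 8: W2.I1
cycle 9: W2.I2
cycle 10: W3.I0
cycle 11: W3.I1
cycle 12: W2.I3
cycle 13: W2.I4
cycle 14: W3.I2
cycle 15: W3.I3
cycle 16: idle
cycle 17: W2.I5

Answer: 18 cycles, utilization 17/18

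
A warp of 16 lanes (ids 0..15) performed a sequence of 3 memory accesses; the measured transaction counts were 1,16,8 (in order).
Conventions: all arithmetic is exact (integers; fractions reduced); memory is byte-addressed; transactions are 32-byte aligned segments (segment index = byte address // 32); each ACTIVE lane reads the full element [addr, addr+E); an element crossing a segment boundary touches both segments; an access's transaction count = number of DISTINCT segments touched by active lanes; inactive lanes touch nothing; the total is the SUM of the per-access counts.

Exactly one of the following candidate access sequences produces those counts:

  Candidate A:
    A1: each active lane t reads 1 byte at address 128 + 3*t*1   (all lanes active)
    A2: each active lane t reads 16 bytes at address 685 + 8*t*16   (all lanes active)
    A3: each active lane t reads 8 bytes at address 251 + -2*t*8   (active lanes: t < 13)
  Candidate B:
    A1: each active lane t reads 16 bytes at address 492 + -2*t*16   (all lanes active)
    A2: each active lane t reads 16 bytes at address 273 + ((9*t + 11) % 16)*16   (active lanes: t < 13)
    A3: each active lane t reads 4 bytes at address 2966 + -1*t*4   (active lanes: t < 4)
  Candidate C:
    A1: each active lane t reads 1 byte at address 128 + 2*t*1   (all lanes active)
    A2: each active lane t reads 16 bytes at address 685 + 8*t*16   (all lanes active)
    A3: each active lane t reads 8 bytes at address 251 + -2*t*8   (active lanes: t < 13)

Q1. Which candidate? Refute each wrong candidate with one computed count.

A: A1 gives 2 transactions, not 1
B: A1 gives 16 transactions, not 1
C: all counts match (1,16,8)

Answer: C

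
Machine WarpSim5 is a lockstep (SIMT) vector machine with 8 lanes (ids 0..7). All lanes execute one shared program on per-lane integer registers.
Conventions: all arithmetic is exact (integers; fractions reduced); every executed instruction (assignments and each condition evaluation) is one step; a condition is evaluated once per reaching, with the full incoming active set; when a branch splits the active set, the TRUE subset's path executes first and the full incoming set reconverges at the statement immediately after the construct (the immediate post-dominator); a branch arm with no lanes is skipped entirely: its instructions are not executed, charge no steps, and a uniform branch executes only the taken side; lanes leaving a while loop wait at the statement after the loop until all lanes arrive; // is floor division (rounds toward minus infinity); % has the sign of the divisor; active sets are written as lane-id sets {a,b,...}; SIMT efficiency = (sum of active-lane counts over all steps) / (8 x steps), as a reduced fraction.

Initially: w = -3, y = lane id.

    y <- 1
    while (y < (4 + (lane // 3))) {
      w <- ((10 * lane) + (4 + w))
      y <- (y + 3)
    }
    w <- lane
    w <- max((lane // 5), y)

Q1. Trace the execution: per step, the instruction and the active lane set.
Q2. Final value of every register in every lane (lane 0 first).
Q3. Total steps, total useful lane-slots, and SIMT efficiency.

step 0: y <- 1                       {0,1,2,3,4,5,6,7}
step 1: eval (y < (4 + (lane // 3))) {0,1,2,3,4,5,6,7}
step 2: w <- ((10 * lane) + (4 + w)) {0,1,2,3,4,5,6,7}
step 3: y <- (y + 3)                 {0,1,2,3,4,5,6,7}
step 4: eval (y < (4 + (lane // 3))) {0,1,2,3,4,5,6,7}
step 5: w <- ((10 * lane) + (4 + w)) {3,4,5,6,7}
step 6: y <- (y + 3)                 {3,4,5,6,7}
step 7: eval (y < (4 + (lane // 3))) {3,4,5,6,7}
step 8: w <- lane                    {0,1,2,3,4,5,6,7}
step 9: w <- max((lane // 5), y)     {0,1,2,3,4,5,6,7}

Answer: 10 steps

w: 4,4,4,7,7,7,7,7
y: 4,4,4,7,7,7,7,7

steps = 10; useful = 71; efficiency = 71/80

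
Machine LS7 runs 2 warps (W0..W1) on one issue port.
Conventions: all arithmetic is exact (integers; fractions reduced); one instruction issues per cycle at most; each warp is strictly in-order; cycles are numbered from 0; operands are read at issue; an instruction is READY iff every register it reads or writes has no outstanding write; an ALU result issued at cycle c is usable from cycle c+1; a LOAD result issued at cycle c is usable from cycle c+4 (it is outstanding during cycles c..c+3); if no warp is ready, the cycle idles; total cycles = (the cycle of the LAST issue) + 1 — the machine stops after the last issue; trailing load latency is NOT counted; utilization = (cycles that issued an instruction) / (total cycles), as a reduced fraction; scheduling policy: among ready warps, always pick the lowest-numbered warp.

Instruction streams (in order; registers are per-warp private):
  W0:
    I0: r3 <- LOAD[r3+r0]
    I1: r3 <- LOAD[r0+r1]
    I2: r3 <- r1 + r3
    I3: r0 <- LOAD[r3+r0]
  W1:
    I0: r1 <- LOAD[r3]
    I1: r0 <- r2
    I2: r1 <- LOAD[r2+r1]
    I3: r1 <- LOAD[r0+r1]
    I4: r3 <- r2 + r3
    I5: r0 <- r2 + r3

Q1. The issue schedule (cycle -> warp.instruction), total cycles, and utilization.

cycle 0: W0.I0
cycle 1: W1.I0
cycle 2: W1.I1
cycle 3: idle
cycle 4: W0.I1
cycle 5: W1.I2
cycle 6: idle
cycle 7: idle
cycle 8: W0.I2
cycle 9: W0.I3
cycle 10: W1.I3
cycle 11: W1.I4
cycle 12: W1.I5

Answer: 13 cycles, utilization 10/13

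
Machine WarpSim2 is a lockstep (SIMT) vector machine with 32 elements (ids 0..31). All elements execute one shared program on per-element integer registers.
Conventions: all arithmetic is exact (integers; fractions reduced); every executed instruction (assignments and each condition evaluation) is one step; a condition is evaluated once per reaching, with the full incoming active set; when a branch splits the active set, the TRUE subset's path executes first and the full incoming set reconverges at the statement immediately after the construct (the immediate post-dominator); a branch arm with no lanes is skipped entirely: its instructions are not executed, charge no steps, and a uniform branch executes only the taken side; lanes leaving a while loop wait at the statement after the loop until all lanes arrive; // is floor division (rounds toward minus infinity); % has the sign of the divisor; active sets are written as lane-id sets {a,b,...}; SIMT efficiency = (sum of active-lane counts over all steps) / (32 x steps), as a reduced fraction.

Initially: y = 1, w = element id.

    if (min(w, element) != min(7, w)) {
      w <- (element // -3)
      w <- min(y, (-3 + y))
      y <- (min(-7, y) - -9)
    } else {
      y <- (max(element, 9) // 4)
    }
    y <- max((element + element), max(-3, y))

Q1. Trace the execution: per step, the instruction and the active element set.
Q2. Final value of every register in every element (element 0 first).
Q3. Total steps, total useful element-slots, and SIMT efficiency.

step 0: eval (min(w, element) != min(7, w)) {0,1,2,3,4,5,6,7,8,9,10,11,12,13,14,15,16,17,18,19,20,21,22,23,24,25,26,27,28,29,30,31}
step 1: w <- (element // -3)         {8,9,10,11,12,13,14,15,16,17,18,19,20,21,22,23,24,25,26,27,28,29,30,31}
step 2: w <- min(y, (-3 + y))        {8,9,10,11,12,13,14,15,16,17,18,19,20,21,22,23,24,25,26,27,28,29,30,31}
step 3: y <- (min(-7, y) - -9)       {8,9,10,11,12,13,14,15,16,17,18,19,20,21,22,23,24,25,26,27,28,29,30,31}
step 4: y <- (max(element, 9) // 4)  {0,1,2,3,4,5,6,7}
step 5: y <- max((element + element), max(-3, y)) {0,1,2,3,4,5,6,7,8,9,10,11,12,13,14,15,16,17,18,19,20,21,22,23,24,25,26,27,28,29,30,31}

Answer: 6 steps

y: 2,2,4,6,8,10,12,14,16,18,20,22,24,26,28,30,32,34,36,38,40,42,44,46,48,50,52,54,56,58,60,62
w: 0,1,2,3,4,5,6,7,-2,-2,-2,-2,-2,-2,-2,-2,-2,-2,-2,-2,-2,-2,-2,-2,-2,-2,-2,-2,-2,-2,-2,-2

steps = 6; useful = 144; efficiency = 144/192 = 3/4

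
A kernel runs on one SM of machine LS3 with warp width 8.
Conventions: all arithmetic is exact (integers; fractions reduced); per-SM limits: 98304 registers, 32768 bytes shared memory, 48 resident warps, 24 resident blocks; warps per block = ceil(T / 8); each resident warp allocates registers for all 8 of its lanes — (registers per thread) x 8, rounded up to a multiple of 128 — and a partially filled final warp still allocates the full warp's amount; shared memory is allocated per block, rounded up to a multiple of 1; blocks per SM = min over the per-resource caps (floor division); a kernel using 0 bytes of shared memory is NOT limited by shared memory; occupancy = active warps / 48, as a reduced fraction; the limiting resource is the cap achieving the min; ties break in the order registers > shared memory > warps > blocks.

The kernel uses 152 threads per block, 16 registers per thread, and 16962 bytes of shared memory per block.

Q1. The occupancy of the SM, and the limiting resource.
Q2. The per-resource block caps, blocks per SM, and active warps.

Answer: occupancy 19/48, limited by shared memory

registers: 40 blocks
shared memory: 1 block
warps: 2 blocks
blocks: 24 blocks

Answer: 1 block, 19 active warps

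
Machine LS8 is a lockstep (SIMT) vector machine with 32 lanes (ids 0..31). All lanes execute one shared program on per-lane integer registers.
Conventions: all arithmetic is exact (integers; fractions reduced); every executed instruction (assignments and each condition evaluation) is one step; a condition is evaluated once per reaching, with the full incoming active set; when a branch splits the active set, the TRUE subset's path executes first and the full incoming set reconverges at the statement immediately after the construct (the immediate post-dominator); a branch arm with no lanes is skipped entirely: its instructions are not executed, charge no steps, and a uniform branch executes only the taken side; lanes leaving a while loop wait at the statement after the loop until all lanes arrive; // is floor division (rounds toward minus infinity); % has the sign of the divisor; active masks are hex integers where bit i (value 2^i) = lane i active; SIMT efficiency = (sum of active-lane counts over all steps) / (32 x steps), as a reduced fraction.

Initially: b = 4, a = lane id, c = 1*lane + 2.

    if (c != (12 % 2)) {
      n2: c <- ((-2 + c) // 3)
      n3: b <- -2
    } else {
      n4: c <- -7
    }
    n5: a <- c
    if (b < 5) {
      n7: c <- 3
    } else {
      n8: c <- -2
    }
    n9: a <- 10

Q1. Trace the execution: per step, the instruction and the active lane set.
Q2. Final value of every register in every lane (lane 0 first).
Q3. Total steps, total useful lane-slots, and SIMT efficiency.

step 0: eval (c != (12 % 2))         0xffffffff
step 1: c <- ((-2 + c) // 3)         0xffffffff
step 2: b <- -2                      0xffffffff
step 3: a <- c                       0xffffffff
step 4: eval (b < 5)                 0xffffffff
step 5: c <- 3                       0xffffffff
step 6: a <- 10                      0xffffffff

Answer: 7 steps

b: -2,-2,-2,-2,-2,-2,-2,-2,-2,-2,-2,-2,-2,-2,-2,-2,-2,-2,-2,-2,-2,-2,-2,-2,-2,-2,-2,-2,-2,-2,-2,-2
a: 10,10,10,10,10,10,10,10,10,10,10,10,10,10,10,10,10,10,10,10,10,10,10,10,10,10,10,10,10,10,10,10
c: 3,3,3,3,3,3,3,3,3,3,3,3,3,3,3,3,3,3,3,3,3,3,3,3,3,3,3,3,3,3,3,3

steps = 7; useful = 224; efficiency = 224/224 = 1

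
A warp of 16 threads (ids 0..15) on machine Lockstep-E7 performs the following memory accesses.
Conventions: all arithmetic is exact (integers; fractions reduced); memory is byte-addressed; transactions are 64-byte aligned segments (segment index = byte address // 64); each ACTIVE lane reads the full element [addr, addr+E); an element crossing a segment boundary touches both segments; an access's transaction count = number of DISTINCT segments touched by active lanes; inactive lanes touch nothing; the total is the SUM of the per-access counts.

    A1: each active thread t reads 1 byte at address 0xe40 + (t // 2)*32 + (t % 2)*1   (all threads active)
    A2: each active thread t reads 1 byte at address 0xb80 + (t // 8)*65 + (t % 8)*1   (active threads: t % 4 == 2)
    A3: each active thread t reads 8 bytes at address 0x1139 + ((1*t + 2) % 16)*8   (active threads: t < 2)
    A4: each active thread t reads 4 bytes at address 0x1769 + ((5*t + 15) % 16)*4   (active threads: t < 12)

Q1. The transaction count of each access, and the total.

A1: 4 transactions
A2: 2 transactions
A3: 1 transaction
A4: 2 transactions

Answer: 4,2,1,2; total 9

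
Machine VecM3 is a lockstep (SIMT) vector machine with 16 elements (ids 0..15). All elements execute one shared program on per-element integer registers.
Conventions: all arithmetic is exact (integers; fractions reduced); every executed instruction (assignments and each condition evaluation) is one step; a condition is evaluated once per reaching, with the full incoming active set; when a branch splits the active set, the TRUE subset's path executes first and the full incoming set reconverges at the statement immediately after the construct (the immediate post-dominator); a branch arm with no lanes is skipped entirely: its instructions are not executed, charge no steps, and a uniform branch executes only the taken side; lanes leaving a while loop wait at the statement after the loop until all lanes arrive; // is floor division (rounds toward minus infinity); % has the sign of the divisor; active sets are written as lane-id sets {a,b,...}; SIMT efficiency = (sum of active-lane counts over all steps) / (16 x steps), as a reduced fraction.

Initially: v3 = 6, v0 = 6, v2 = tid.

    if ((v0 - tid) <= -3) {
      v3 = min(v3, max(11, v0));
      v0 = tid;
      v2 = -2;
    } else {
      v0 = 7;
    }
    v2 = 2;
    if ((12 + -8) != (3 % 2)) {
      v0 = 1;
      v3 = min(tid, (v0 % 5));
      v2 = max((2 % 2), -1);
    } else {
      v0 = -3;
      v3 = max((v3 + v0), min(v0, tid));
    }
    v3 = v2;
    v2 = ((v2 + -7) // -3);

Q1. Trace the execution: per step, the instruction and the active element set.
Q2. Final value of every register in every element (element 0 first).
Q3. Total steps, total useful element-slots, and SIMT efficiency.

step 0: eval ((v0 - tid) <= -3)      {0,1,2,3,4,5,6,7,8,9,10,11,12,13,14,15}
step 1: v3 <- min(v3, max(11, v0))   {9,10,11,12,13,14,15}
step 2: v0 <- tid                    {9,10,11,12,13,14,15}
step 3: v2 <- -2                     {9,10,11,12,13,14,15}
step 4: v0 <- 7                      {0,1,2,3,4,5,6,7,8}
step 5: v2 <- 2                      {0,1,2,3,4,5,6,7,8,9,10,11,12,13,14,15}
step 6: eval ((12 + -8) != (3 % 2))  {0,1,2,3,4,5,6,7,8,9,10,11,12,13,14,15}
step 7: v0 <- 1                      {0,1,2,3,4,5,6,7,8,9,10,11,12,13,14,15}
step 8: v3 <- min(tid, (v0 % 5))     {0,1,2,3,4,5,6,7,8,9,10,11,12,13,14,15}
step 9: v2 <- max((2 % 2), -1)       {0,1,2,3,4,5,6,7,8,9,10,11,12,13,14,15}
step 10: v3 <- v2                     {0,1,2,3,4,5,6,7,8,9,10,11,12,13,14,15}
step 11: v2 <- ((v2 + -7) // -3)      {0,1,2,3,4,5,6,7,8,9,10,11,12,13,14,15}

Answer: 12 steps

v3: 0,0,0,0,0,0,0,0,0,0,0,0,0,0,0,0
v0: 1,1,1,1,1,1,1,1,1,1,1,1,1,1,1,1
v2: 2,2,2,2,2,2,2,2,2,2,2,2,2,2,2,2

steps = 12; useful = 158; efficiency = 158/192 = 79/96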